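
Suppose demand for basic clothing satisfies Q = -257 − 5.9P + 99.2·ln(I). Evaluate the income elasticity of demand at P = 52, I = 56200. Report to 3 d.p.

At P = 52, I = 56200: Q = 521.118.
Holding P constant, ∂Q/∂I = 99.2/I = 0.00176512.
η_I = (∂Q/∂I)·(I/Q) = 0.00176512 × (56200/521.118) = 0.190.

0.190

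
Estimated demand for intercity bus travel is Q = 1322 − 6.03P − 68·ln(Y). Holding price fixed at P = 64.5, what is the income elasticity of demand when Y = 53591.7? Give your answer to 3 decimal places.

At P = 64.5, Y = 53591.7: Q = 192.603.
Holding P constant, ∂Q/∂Y = -68/Y = -0.00126885.
η_Y = (∂Q/∂Y)·(Y/Q) = -0.00126885 × (53591.7/192.603) = -0.353.

-0.353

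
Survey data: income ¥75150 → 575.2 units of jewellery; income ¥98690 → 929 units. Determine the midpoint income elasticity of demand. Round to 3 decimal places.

1.737

ΔQ = 929 − 575.2 = 353.8; midpoint Q̄ = (575.2 + 929)/2 = 752.1.
ΔI = 98690 − 75150 = 23540; midpoint Ī = (75150 + 98690)/2 = 86920.
η = (ΔQ/Q̄) ÷ (ΔI/Ī) = (353.8/752.1) ÷ (23540/86920) = 1.737.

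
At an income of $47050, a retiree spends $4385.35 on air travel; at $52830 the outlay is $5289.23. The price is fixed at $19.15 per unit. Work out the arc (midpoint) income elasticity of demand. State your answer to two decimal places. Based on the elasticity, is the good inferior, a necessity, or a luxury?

1.61 (luxury)

With a constant price, Q₁ = 4385.35/19.15 = 229.000 and Q₂ = 5289.23/19.15 = 276.200 (equivalently, work directly with expenditure since P cancels).
Midpoint %ΔQ = (5289.23 − 4385.35)/4837.29 = 0.18686; midpoint %ΔI = (52830 − 47050)/49940 = 0.11574.
η = 0.18686 / 0.11574 = 1.61.
η > 1 ⇒ luxury.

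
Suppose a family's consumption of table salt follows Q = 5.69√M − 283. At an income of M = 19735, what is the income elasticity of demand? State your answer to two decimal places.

0.77

At M = 19735: Q = 516.339.
dQ/dM = 5.69/(2√M) = 0.0202518 at this income.
η = (dQ/dM)·(M/Q) = 0.0202518 × (19735/516.339) = 0.77.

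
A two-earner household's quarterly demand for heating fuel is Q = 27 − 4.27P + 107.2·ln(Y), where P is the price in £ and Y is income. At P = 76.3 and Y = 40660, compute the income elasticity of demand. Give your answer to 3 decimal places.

At P = 76.3, Y = 40660: Q = 838.913.
Holding P constant, ∂Q/∂Y = 107.2/Y = 0.0026365.
η_Y = (∂Q/∂Y)·(Y/Q) = 0.0026365 × (40660/838.913) = 0.128.

0.128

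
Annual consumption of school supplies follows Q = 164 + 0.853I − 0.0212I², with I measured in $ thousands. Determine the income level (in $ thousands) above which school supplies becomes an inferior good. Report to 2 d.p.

20.12

dQ/dI = 0.853 − 0.0424I.
The good is inferior where dQ/dI < 0. Setting dQ/dI = 0 gives I = 0.853 / 0.0424 = 20.12.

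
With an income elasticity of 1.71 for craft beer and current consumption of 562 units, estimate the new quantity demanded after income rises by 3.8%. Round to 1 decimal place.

598.5

%ΔQ ≈ η × %ΔI = 1.71 × 3.8% = 6.498%.
New Q ≈ 562 × (1 + 0.06498) = 598.5.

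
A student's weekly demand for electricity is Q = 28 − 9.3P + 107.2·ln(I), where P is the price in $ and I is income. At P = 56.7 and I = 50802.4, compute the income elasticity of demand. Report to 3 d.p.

0.162

At P = 56.7, I = 50802.4: Q = 662.277.
Holding P constant, ∂Q/∂I = 107.2/I = 0.00211014.
η_I = (∂Q/∂I)·(I/Q) = 0.00211014 × (50802.4/662.277) = 0.162.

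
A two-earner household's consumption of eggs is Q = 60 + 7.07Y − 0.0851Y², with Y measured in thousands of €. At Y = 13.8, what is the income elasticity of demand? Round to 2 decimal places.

0.46

At Y = 13.8: Q = 141.3596.
dQ/dY = 7.07 − 0.1702Y = 4.72124.
η = (dQ/dY)·(Y/Q) = 4.72124 × (13.8/141.3596) = 0.46.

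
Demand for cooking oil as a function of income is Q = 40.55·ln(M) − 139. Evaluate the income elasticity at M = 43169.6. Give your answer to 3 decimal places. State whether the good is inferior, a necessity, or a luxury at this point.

At M = 43169.6: Q = 293.786.
dQ/dM = 40.55/M = 0.000939318 at this income.
η = (dQ/dM)·(M/Q) = 0.000939318 × (43169.6/293.786) = 0.138.
Since 0 < η < 1, the good is a necessity.

0.138 (necessity)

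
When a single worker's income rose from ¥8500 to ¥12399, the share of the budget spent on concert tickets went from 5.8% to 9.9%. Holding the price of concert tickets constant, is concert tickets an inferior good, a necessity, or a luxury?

The budget share rises as income rises, so η > 1.

luxury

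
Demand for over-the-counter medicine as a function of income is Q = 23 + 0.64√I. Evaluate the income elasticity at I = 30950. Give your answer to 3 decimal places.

0.415

At I = 30950: Q = 135.593.
dQ/dI = 0.64/(2√I) = 0.00181895 at this income.
η = (dQ/dI)·(I/Q) = 0.00181895 × (30950/135.593) = 0.415.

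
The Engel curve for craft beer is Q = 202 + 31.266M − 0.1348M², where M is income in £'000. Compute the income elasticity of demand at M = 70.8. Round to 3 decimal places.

0.496

At M = 70.8: Q = 1739.9289.
dQ/dM = 31.266 − 0.2696M = 12.17832.
η = (dQ/dM)·(M/Q) = 12.17832 × (70.8/1739.9289) = 0.496.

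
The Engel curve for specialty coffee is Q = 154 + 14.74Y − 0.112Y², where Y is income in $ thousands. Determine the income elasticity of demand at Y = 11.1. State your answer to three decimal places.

0.448

At Y = 11.1: Q = 303.8145.
dQ/dY = 14.74 − 0.224Y = 12.25360.
η = (dQ/dY)·(Y/Q) = 12.25360 × (11.1/303.8145) = 0.448.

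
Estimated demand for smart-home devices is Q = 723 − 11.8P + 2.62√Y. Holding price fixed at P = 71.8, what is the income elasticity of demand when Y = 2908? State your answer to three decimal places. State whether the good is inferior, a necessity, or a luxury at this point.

4.144 (luxury)

At P = 71.8, Y = 2908: Q = 17.046.
Holding P constant, ∂Q/∂Y = 2.62/(2√Y) = 0.0242926.
η_Y = (∂Q/∂Y)·(Y/Q) = 0.0242926 × (2908/17.046) = 4.144.
Since η > 1, this is a luxury.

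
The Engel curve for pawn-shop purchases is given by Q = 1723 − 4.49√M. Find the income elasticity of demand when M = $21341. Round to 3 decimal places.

At M = 21341: Q = 1067.076.
dQ/dM = -4.49/(2√M) = -0.0153677 at this income.
η = (dQ/dM)·(M/Q) = -0.0153677 × (21341/1067.076) = -0.307.

-0.307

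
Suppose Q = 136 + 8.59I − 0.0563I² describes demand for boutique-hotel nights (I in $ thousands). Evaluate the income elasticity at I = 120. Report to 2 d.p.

At I = 120: Q = 356.0800.
dQ/dI = 8.59 − 0.1126I = -4.92200.
η = (dQ/dI)·(I/Q) = -4.92200 × (120/356.0800) = -1.66.

-1.66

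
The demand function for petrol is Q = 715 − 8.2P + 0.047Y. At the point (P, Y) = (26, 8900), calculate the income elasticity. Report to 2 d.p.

0.45

At P = 26, Y = 8900: Q = 920.100.
Holding P constant, ∂Q/∂Y = 0.047.
η_Y = (∂Q/∂Y)·(Y/Q) = 0.047 × (8900/920.100) = 0.45.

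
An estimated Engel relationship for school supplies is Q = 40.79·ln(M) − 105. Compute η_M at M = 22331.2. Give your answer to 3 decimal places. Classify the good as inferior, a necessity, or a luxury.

At M = 22331.2: Q = 303.460.
dQ/dM = 40.79/M = 0.00182659 at this income.
η = (dQ/dM)·(M/Q) = 0.00182659 × (22331.2/303.460) = 0.134.
Since 0 < η < 1, the good is a necessity.

0.134 (necessity)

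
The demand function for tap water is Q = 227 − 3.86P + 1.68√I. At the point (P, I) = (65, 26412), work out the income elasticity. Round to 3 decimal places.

0.548

At P = 65, I = 26412: Q = 249.130.
Holding P constant, ∂Q/∂I = 1.68/(2√I) = 0.00516867.
η_I = (∂Q/∂I)·(I/Q) = 0.00516867 × (26412/249.130) = 0.548.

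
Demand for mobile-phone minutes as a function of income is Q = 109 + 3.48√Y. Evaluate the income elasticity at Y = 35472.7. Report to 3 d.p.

At Y = 35472.7: Q = 764.430.
dQ/dY = 3.48/(2√Y) = 0.00923851 at this income.
η = (dQ/dY)·(Y/Q) = 0.00923851 × (35472.7/764.430) = 0.429.

0.429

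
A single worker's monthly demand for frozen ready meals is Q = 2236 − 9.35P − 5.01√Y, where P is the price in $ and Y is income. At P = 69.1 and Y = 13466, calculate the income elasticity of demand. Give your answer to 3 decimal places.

-0.288

At P = 69.1, Y = 13466: Q = 1008.539.
Holding P constant, ∂Q/∂Y = -5.01/(2√Y) = -0.0215868.
η_Y = (∂Q/∂Y)·(Y/Q) = -0.0215868 × (13466/1008.539) = -0.288.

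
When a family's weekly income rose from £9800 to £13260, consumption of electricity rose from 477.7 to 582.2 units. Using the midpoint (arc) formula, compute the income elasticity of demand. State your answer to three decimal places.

0.657

ΔQ = 582.2 − 477.7 = 104.5; midpoint Q̄ = (477.7 + 582.2)/2 = 529.95.
ΔI = 13260 − 9800 = 3460; midpoint Ī = (9800 + 13260)/2 = 11530.
η = (ΔQ/Q̄) ÷ (ΔI/Ī) = (104.5/529.95) ÷ (3460/11530) = 0.657.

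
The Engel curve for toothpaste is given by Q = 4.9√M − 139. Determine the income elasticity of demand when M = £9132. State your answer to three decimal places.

0.711

At M = 9132: Q = 329.251.
dQ/dM = 4.9/(2√M) = 0.0256379 at this income.
η = (dQ/dM)·(M/Q) = 0.0256379 × (9132/329.251) = 0.711.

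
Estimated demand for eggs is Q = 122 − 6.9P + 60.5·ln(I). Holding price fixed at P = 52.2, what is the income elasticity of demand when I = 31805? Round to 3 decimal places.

At P = 52.2, I = 31805: Q = 389.046.
Holding P constant, ∂Q/∂I = 60.5/I = 0.00190222.
η_I = (∂Q/∂I)·(I/Q) = 0.00190222 × (31805/389.046) = 0.156.

0.156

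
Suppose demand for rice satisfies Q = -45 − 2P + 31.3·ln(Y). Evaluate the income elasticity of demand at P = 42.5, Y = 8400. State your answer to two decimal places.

At P = 42.5, Y = 8400: Q = 152.826.
Holding P constant, ∂Q/∂Y = 31.3/Y = 0.00372619.
η_Y = (∂Q/∂Y)·(Y/Q) = 0.00372619 × (8400/152.826) = 0.20.

0.20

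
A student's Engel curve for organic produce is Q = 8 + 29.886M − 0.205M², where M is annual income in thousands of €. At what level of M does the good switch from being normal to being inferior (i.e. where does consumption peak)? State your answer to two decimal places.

dQ/dM = 29.886 − 0.41M.
The good is inferior where dQ/dM < 0. Setting dQ/dM = 0 gives M = 29.886 / 0.41 = 72.89.

72.89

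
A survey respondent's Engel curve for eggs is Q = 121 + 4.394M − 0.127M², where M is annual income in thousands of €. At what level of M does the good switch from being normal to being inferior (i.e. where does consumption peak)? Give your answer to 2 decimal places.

17.30

dQ/dM = 4.394 − 0.254M.
The good is inferior where dQ/dM < 0. Setting dQ/dM = 0 gives M = 4.394 / 0.254 = 17.30.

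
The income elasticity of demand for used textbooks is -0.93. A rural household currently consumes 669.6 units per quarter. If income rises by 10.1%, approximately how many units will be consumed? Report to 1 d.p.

606.7

%ΔQ ≈ η × %ΔI = -0.93 × 10.1% = -9.393%.
New Q ≈ 669.6 × (1 − 0.09393) = 606.7.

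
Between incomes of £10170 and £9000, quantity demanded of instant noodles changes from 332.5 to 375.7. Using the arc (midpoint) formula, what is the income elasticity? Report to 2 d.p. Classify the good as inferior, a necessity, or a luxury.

-1.00 (inferior good)

ΔQ = 375.7 − 332.5 = 43.2; midpoint Q̄ = (332.5 + 375.7)/2 = 354.1.
ΔI = 9000 − 10170 = -1170; midpoint Ī = (10170 + 9000)/2 = 9585.
η = (ΔQ/Q̄) ÷ (ΔI/Ī) = (43.2/354.1) ÷ (-1170/9585) = -1.00.
η < 0 ⇒ inferior good.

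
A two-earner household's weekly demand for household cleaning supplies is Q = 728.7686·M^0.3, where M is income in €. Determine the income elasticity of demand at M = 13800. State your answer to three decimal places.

For Q = A·M^β the income elasticity is constant and equal to β.
Here β = 0.3, so η = 0.300.

0.300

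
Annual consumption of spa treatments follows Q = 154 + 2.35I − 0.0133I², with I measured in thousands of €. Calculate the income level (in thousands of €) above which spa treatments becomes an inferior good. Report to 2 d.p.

dQ/dI = 2.35 − 0.0266I.
The good is inferior where dQ/dI < 0. Setting dQ/dI = 0 gives I = 2.35 / 0.0266 = 88.35.

88.35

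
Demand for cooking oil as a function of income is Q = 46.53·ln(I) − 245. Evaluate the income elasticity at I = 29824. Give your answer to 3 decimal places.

0.199

At I = 29824: Q = 234.402.
dQ/dI = 46.53/I = 0.00156015 at this income.
η = (dQ/dI)·(I/Q) = 0.00156015 × (29824/234.402) = 0.199.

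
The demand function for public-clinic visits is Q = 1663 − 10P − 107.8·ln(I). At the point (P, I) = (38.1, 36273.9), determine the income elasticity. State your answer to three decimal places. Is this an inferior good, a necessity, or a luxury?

At P = 38.1, I = 36273.9: Q = 150.224.
Holding P constant, ∂Q/∂I = -107.8/I = -0.00297183.
η_I = (∂Q/∂I)·(I/Q) = -0.00297183 × (36273.9/150.224) = -0.718.
Since η < 0, this is an inferior good.

-0.718 (inferior good)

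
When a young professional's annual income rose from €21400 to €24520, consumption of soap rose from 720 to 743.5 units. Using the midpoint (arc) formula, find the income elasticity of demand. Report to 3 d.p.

0.236

ΔQ = 743.5 − 720 = 23.5; midpoint Q̄ = (720 + 743.5)/2 = 731.75.
ΔI = 24520 − 21400 = 3120; midpoint Ī = (21400 + 24520)/2 = 22960.
η = (ΔQ/Q̄) ÷ (ΔI/Ī) = (23.5/731.75) ÷ (3120/22960) = 0.236.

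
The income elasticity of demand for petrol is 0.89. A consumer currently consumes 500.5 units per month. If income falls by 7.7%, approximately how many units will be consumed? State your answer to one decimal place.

%ΔQ ≈ η × %ΔI = 0.89 × (-7.7%) = -6.853%.
New Q ≈ 500.5 × (1 − 0.06853) = 466.2.

466.2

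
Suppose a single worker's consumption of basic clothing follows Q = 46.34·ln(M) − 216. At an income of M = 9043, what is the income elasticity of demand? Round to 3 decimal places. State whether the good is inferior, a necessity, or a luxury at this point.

At M = 9043: Q = 206.146.
dQ/dM = 46.34/M = 0.00512441 at this income.
η = (dQ/dM)·(M/Q) = 0.00512441 × (9043/206.146) = 0.225.
Since 0 < η < 1, the good is a necessity.

0.225 (necessity)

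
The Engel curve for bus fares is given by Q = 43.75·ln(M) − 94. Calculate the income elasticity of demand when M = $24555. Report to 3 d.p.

0.126

At M = 24555: Q = 348.254.
dQ/dM = 43.75/M = 0.00178171 at this income.
η = (dQ/dM)·(M/Q) = 0.00178171 × (24555/348.254) = 0.126.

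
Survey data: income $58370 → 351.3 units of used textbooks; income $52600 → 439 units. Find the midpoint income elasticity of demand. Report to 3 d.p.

ΔQ = 439 − 351.3 = 87.7; midpoint Q̄ = (351.3 + 439)/2 = 395.15.
ΔI = 52600 − 58370 = -5770; midpoint Ī = (58370 + 52600)/2 = 55485.
η = (ΔQ/Q̄) ÷ (ΔI/Ī) = (87.7/395.15) ÷ (-5770/55485) = -2.134.

-2.134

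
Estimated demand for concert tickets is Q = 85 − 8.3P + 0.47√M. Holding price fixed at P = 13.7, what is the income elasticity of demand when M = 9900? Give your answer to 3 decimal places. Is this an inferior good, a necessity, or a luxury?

1.295 (luxury)

At P = 13.7, M = 9900: Q = 18.054.
Holding P constant, ∂Q/∂M = 0.47/(2√M) = 0.00236184.
η_M = (∂Q/∂M)·(M/Q) = 0.00236184 × (9900/18.054) = 1.295.
Since η > 1, this is a luxury.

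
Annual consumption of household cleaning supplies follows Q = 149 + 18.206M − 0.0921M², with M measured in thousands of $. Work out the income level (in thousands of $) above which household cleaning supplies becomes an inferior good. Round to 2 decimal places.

dQ/dM = 18.206 − 0.1842M.
The good is inferior where dQ/dM < 0. Setting dQ/dM = 0 gives M = 18.206 / 0.1842 = 98.84.

98.84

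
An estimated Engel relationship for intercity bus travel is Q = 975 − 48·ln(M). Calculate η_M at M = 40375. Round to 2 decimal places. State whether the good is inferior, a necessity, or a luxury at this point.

At M = 40375: Q = 465.914.
dQ/dM = -48/M = -0.00118885 at this income.
η = (dQ/dM)·(M/Q) = -0.00118885 × (40375/465.914) = -0.10.
Since η < 0, the good is an inferior good.

-0.10 (inferior good)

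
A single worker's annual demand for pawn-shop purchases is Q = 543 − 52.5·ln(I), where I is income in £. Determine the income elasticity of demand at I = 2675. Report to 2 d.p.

-0.41

At I = 2675: Q = 128.686.
dQ/dI = -52.5/I = -0.0196262 at this income.
η = (dQ/dI)·(I/Q) = -0.0196262 × (2675/128.686) = -0.41.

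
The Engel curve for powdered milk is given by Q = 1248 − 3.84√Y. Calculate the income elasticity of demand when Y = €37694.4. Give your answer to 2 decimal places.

At Y = 37694.4: Q = 502.462.
dQ/dY = -3.84/(2√Y) = -0.00988924 at this income.
η = (dQ/dY)·(Y/Q) = -0.00988924 × (37694.4/502.462) = -0.74.

-0.74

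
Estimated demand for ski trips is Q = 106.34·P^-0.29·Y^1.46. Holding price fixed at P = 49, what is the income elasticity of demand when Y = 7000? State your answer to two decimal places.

For a multiplicative demand Q = A·P^α·Y^β, the income elasticity is β everywhere.
Here β = 1.46, so η = 1.46.

1.46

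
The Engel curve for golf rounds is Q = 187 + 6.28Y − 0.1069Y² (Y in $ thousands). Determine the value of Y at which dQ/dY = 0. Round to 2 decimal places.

dQ/dY = 6.28 − 0.2138Y.
The good is inferior where dQ/dY < 0. Setting dQ/dY = 0 gives Y = 6.28 / 0.2138 = 29.37.

29.37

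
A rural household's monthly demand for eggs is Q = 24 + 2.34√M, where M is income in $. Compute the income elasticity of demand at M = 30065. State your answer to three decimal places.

At M = 30065: Q = 429.739.
dQ/dM = 2.34/(2√M) = 0.00674769 at this income.
η = (dQ/dM)·(M/Q) = 0.00674769 × (30065/429.739) = 0.472.

0.472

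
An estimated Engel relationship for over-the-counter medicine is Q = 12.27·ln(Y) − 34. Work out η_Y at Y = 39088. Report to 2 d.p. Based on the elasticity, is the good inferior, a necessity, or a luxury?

At Y = 39088: Q = 95.738.
dQ/dY = 12.27/Y = 0.000313907 at this income.
η = (dQ/dY)·(Y/Q) = 0.000313907 × (39088/95.738) = 0.13.
Since 0 < η < 1, the good is a necessity.

0.13 (necessity)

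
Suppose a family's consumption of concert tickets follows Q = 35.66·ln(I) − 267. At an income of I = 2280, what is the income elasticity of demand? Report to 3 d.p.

At I = 2280: Q = 8.721.
dQ/dI = 35.66/I = 0.0156404 at this income.
η = (dQ/dI)·(I/Q) = 0.0156404 × (2280/8.721) = 4.089.

4.089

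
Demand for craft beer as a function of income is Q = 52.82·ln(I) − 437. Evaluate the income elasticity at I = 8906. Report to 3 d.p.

1.218

At I = 8906: Q = 43.370.
dQ/dI = 52.82/I = 0.00593083 at this income.
η = (dQ/dI)·(I/Q) = 0.00593083 × (8906/43.370) = 1.218.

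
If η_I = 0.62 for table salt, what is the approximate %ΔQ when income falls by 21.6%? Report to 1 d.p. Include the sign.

-13.4%

%ΔQ ≈ η × %ΔI = 0.62 × (-21.6%) = -13.4%.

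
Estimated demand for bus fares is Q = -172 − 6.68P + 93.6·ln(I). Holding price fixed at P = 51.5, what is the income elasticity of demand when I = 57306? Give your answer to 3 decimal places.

0.184

At P = 51.5, I = 57306: Q = 509.477.
Holding P constant, ∂Q/∂I = 93.6/I = 0.00163334.
η_I = (∂Q/∂I)·(I/Q) = 0.00163334 × (57306/509.477) = 0.184.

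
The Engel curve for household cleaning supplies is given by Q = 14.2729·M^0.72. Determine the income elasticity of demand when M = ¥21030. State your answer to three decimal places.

For Q = A·M^β the income elasticity is constant and equal to β.
Here β = 0.72, so η = 0.720.

0.720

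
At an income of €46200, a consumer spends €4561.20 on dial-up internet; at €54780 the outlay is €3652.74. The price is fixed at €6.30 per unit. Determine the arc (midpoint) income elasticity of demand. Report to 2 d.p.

-1.30

With a constant price, Q₁ = 4561.20/6.30 = 724.000 and Q₂ = 3652.74/6.30 = 579.800 (equivalently, work directly with expenditure since P cancels).
Midpoint %ΔQ = (3652.74 − 4561.20)/4106.97 = -0.22120; midpoint %ΔI = (54780 − 46200)/50490 = 0.16993.
η = -0.22120 / 0.16993 = -1.30.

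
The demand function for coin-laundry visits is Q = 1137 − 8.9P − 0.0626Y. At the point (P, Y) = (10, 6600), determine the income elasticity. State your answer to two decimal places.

At P = 10, Y = 6600: Q = 634.840.
Holding P constant, ∂Q/∂Y = −0.0626.
η_Y = (∂Q/∂Y)·(Y/Q) = -0.0626 × (6600/634.840) = -0.65.

-0.65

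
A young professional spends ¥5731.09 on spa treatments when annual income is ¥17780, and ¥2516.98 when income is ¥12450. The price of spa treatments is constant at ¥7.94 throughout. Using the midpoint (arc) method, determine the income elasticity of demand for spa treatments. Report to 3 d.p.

With a constant price, Q₁ = 5731.09/7.94 = 721.800 and Q₂ = 2516.98/7.94 = 317.000 (equivalently, work directly with expenditure since P cancels).
Midpoint %ΔQ = (2516.98 − 5731.09)/4124.04 = -0.77936; midpoint %ΔI = (12450 − 17780)/15115 = -0.35263.
η = -0.77936 / -0.35263 = 2.210.

2.210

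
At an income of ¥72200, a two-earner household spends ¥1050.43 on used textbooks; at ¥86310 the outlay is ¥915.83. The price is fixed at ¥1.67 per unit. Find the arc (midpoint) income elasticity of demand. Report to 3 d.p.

-0.769

With a constant price, Q₁ = 1050.43/1.67 = 629.000 and Q₂ = 915.83/1.67 = 548.401 (equivalently, work directly with expenditure since P cancels).
Midpoint %ΔQ = (915.83 − 1050.43)/983.13 = -0.13691; midpoint %ΔI = (86310 − 72200)/79255 = 0.17803.
η = -0.13691 / 0.17803 = -0.769.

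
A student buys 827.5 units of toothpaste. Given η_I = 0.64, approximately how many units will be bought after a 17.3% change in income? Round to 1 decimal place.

919.1

%ΔQ ≈ η × %ΔI = 0.64 × 17.3% = 11.072%.
New Q ≈ 827.5 × (1 + 0.11072) = 919.1.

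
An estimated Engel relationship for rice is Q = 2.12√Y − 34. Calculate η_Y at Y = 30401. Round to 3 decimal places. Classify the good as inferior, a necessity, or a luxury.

0.551 (necessity)

At Y = 30401: Q = 335.641.
dQ/dY = 2.12/(2√Y) = 0.00607942 at this income.
η = (dQ/dY)·(Y/Q) = 0.00607942 × (30401/335.641) = 0.551.
Since 0 < η < 1, the good is a necessity.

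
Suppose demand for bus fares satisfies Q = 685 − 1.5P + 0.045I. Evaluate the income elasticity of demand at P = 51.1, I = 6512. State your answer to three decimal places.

At P = 51.1, I = 6512: Q = 901.390.
Holding P constant, ∂Q/∂I = 0.045.
η_I = (∂Q/∂I)·(I/Q) = 0.045 × (6512/901.390) = 0.325.

0.325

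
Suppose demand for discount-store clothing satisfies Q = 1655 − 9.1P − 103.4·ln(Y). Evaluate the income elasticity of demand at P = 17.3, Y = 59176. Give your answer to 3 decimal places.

-0.286

At P = 17.3, Y = 59176: Q = 361.383.
Holding P constant, ∂Q/∂Y = -103.4/Y = -0.00174733.
η_Y = (∂Q/∂Y)·(Y/Q) = -0.00174733 × (59176/361.383) = -0.286.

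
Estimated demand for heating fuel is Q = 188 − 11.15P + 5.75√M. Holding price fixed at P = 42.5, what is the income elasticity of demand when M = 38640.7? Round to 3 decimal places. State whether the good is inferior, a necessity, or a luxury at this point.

0.669 (necessity)

At P = 42.5, M = 38640.7: Q = 844.416.
Holding P constant, ∂Q/∂M = 5.75/(2√M) = 0.0146257.
η_M = (∂Q/∂M)·(M/Q) = 0.0146257 × (38640.7/844.416) = 0.669.
Since 0 < η < 1, this is a necessity.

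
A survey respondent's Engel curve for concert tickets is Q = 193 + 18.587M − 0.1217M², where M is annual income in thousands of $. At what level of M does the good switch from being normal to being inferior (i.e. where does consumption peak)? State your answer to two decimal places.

76.36

dQ/dM = 18.587 − 0.2434M.
The good is inferior where dQ/dM < 0. Setting dQ/dM = 0 gives M = 18.587 / 0.2434 = 76.36.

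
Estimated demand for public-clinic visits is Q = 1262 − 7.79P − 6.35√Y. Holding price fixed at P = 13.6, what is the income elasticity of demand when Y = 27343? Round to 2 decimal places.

At P = 13.6, Y = 27343: Q = 106.038.
Holding P constant, ∂Q/∂Y = -6.35/(2√Y) = -0.0192009.
η_Y = (∂Q/∂Y)·(Y/Q) = -0.0192009 × (27343/106.038) = -4.95.

-4.95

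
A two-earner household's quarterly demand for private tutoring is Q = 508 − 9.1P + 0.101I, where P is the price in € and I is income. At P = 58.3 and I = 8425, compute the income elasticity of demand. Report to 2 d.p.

1.03

At P = 58.3, I = 8425: Q = 828.395.
Holding P constant, ∂Q/∂I = 0.101.
η_I = (∂Q/∂I)·(I/Q) = 0.101 × (8425/828.395) = 1.03.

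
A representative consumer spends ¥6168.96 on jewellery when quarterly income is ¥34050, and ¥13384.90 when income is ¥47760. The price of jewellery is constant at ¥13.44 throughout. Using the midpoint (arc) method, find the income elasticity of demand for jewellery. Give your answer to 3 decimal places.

2.202

With a constant price, Q₁ = 6168.96/13.44 = 459.000 and Q₂ = 13384.90/13.44 = 995.900 (equivalently, work directly with expenditure since P cancels).
Midpoint %ΔQ = (13384.90 − 6168.96)/9776.93 = 0.73806; midpoint %ΔI = (47760 − 34050)/40905 = 0.33517.
η = 0.73806 / 0.33517 = 2.202.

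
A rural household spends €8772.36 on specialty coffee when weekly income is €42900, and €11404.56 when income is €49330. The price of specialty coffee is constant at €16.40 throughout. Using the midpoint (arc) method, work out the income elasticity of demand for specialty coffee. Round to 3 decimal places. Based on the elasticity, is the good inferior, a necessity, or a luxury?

1.871 (luxury)

With a constant price, Q₁ = 8772.36/16.40 = 534.900 and Q₂ = 11404.56/16.40 = 695.400 (equivalently, work directly with expenditure since P cancels).
Midpoint %ΔQ = (11404.56 − 8772.36)/10088.46 = 0.26091; midpoint %ΔI = (49330 − 42900)/46115 = 0.13943.
η = 0.26091 / 0.13943 = 1.871.
η > 1 ⇒ luxury.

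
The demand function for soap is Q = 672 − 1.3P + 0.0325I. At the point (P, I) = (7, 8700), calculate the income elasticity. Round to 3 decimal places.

At P = 7, I = 8700: Q = 945.650.
Holding P constant, ∂Q/∂I = 0.0325.
η_I = (∂Q/∂I)·(I/Q) = 0.0325 × (8700/945.650) = 0.299.

0.299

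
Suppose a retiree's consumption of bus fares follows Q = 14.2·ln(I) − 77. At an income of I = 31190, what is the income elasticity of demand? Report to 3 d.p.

0.203

At I = 31190: Q = 69.940.
dQ/dI = 14.2/I = 0.000455274 at this income.
η = (dQ/dI)·(I/Q) = 0.000455274 × (31190/69.940) = 0.203.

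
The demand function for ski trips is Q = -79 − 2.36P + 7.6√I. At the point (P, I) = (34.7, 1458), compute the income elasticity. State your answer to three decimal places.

At P = 34.7, I = 1458: Q = 129.305.
Holding P constant, ∂Q/∂I = 7.6/(2√I) = 0.0995187.
η_I = (∂Q/∂I)·(I/Q) = 0.0995187 × (1458/129.305) = 1.122.

1.122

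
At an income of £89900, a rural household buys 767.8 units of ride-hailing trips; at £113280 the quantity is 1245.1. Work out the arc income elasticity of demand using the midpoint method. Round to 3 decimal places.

ΔQ = 1245.1 − 767.8 = 477.3; midpoint Q̄ = (767.8 + 1245.1)/2 = 1006.45.
ΔI = 113280 − 89900 = 23380; midpoint Ī = (89900 + 113280)/2 = 101590.
η = (ΔQ/Q̄) ÷ (ΔI/Ī) = (477.3/1006.45) ÷ (23380/101590) = 2.061.

2.061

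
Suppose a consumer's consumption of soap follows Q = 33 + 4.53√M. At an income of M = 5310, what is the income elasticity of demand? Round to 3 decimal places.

At M = 5310: Q = 363.100.
dQ/dM = 4.53/(2√M) = 0.0310829 at this income.
η = (dQ/dM)·(M/Q) = 0.0310829 × (5310/363.100) = 0.455.

0.455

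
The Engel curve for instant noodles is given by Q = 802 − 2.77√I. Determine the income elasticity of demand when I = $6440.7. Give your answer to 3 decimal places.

-0.192

At I = 6440.7: Q = 579.696.
dQ/dI = -2.77/(2√I) = -0.0172577 at this income.
η = (dQ/dI)·(I/Q) = -0.0172577 × (6440.7/579.696) = -0.192.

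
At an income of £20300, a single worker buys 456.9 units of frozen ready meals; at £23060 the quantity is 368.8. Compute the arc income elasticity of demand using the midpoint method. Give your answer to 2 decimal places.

-1.68

ΔQ = 368.8 − 456.9 = -88.1; midpoint Q̄ = (456.9 + 368.8)/2 = 412.85.
ΔI = 23060 − 20300 = 2760; midpoint Ī = (20300 + 23060)/2 = 21680.
η = (ΔQ/Q̄) ÷ (ΔI/Ī) = (-88.1/412.85) ÷ (2760/21680) = -1.68.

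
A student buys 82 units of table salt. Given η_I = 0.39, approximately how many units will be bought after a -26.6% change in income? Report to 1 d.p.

73.5

%ΔQ ≈ η × %ΔI = 0.39 × (-26.6%) = -10.374%.
New Q ≈ 82 × (1 − 0.10374) = 73.5.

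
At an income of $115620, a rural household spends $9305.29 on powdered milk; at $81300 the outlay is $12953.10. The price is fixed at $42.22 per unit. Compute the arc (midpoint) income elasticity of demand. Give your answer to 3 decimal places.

With a constant price, Q₁ = 9305.29/42.22 = 220.400 and Q₂ = 12953.10/42.22 = 306.800 (equivalently, work directly with expenditure since P cancels).
Midpoint %ΔQ = (12953.10 − 9305.29)/11129.20 = 0.32777; midpoint %ΔI = (81300 − 115620)/98460 = -0.34857.
η = 0.32777 / -0.34857 = -0.940.

-0.940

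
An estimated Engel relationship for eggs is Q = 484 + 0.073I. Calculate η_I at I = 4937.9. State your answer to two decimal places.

At I = 4937.9: Q = 844.467.
dQ/dI = 0.073.
η = (dQ/dI)·(I/Q) = 0.073 × (4937.9/844.467) = 0.43.

0.43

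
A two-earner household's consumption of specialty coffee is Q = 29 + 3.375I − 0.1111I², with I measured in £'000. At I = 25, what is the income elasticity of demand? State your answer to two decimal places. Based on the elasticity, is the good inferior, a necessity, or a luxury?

At I = 25: Q = 43.9375.
dQ/dI = 3.375 − 0.2222I = -2.18000.
η = (dQ/dI)·(I/Q) = -2.18000 × (25/43.9375) = -1.24.
η < 0 ⇒ inferior good.

-1.24 (inferior good)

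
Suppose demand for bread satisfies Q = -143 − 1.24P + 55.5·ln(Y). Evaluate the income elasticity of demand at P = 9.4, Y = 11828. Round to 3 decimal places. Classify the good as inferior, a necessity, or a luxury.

At P = 9.4, Y = 11828: Q = 365.835.
Holding P constant, ∂Q/∂Y = 55.5/Y = 0.00469226.
η_Y = (∂Q/∂Y)·(Y/Q) = 0.00469226 × (11828/365.835) = 0.152.
Since 0 < η < 1, this is a necessity.

0.152 (necessity)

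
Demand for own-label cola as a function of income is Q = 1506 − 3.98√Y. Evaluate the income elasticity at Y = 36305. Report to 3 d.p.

At Y = 36305: Q = 747.656.
dQ/dY = -3.98/(2√Y) = -0.0104441 at this income.
η = (dQ/dY)·(Y/Q) = -0.0104441 × (36305/747.656) = -0.507.

-0.507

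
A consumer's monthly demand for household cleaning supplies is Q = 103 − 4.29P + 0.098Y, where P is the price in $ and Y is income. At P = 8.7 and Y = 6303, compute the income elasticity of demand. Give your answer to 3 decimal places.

At P = 8.7, Y = 6303: Q = 683.371.
Holding P constant, ∂Q/∂Y = 0.098.
η_Y = (∂Q/∂Y)·(Y/Q) = 0.098 × (6303/683.371) = 0.904.

0.904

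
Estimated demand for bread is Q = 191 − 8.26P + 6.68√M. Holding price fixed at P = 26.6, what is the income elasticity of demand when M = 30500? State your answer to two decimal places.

At P = 26.6, M = 30500: Q = 1137.896.
Holding P constant, ∂Q/∂M = 6.68/(2√M) = 0.0191248.
η_M = (∂Q/∂M)·(M/Q) = 0.0191248 × (30500/1137.896) = 0.51.

0.51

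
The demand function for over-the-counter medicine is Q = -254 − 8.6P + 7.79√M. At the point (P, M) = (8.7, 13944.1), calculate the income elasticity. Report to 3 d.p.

0.778

At P = 8.7, M = 13944.1: Q = 591.063.
Holding P constant, ∂Q/∂M = 7.79/(2√M) = 0.0329847.
η_M = (∂Q/∂M)·(M/Q) = 0.0329847 × (13944.1/591.063) = 0.778.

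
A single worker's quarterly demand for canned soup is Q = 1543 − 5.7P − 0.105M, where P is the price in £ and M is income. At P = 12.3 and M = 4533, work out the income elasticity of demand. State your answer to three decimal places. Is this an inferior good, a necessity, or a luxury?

At P = 12.3, M = 4533: Q = 996.925.
Holding P constant, ∂Q/∂M = −0.105.
η_M = (∂Q/∂M)·(M/Q) = -0.105 × (4533/996.925) = -0.477.
Since η < 0, this is an inferior good.

-0.477 (inferior good)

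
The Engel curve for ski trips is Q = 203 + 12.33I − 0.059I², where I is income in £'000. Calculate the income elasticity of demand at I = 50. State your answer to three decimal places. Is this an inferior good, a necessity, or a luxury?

At I = 50: Q = 672.0000.
dQ/dI = 12.33 − 0.118I = 6.43000.
η = (dQ/dI)·(I/Q) = 6.43000 × (50/672.0000) = 0.478.
0 < η < 1 ⇒ necessity.

0.478 (necessity)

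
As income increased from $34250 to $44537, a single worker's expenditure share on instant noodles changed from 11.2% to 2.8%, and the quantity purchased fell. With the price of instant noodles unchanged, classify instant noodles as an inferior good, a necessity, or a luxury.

Quantity demanded falls as income rises, so η < 0.

inferior good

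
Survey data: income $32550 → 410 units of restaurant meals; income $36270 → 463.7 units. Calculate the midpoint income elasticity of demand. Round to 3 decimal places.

ΔQ = 463.7 − 410 = 53.7; midpoint Q̄ = (410 + 463.7)/2 = 436.85.
ΔI = 36270 − 32550 = 3720; midpoint Ī = (32550 + 36270)/2 = 34410.
η = (ΔQ/Q̄) ÷ (ΔI/Ī) = (53.7/436.85) ÷ (3720/34410) = 1.137.

1.137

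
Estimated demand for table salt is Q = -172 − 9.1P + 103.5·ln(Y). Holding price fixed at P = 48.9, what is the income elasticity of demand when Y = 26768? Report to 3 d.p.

0.236

At P = 48.9, Y = 26768: Q = 438.189.
Holding P constant, ∂Q/∂Y = 103.5/Y = 0.00386656.
η_Y = (∂Q/∂Y)·(Y/Q) = 0.00386656 × (26768/438.189) = 0.236.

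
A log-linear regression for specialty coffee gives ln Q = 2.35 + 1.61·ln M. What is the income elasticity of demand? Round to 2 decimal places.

1.61

In a log-linear demand, the coefficient on ln M is the income elasticity.
So η = 1.61.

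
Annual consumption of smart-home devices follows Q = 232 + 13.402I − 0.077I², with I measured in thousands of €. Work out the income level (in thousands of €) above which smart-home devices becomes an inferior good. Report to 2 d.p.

dQ/dI = 13.402 − 0.154I.
The good is inferior where dQ/dI < 0. Setting dQ/dI = 0 gives I = 13.402 / 0.154 = 87.03.

87.03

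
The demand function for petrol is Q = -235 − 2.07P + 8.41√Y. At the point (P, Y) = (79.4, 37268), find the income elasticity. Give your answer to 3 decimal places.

At P = 79.4, Y = 37268: Q = 1224.186.
Holding P constant, ∂Q/∂Y = 8.41/(2√Y) = 0.021782.
η_Y = (∂Q/∂Y)·(Y/Q) = 0.021782 × (37268/1224.186) = 0.663.

0.663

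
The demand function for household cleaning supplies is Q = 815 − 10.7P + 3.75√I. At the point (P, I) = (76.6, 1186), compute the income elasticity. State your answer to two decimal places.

At P = 76.6, I = 1186: Q = 124.524.
Holding P constant, ∂Q/∂I = 3.75/(2√I) = 0.0544451.
η_I = (∂Q/∂I)·(I/Q) = 0.0544451 × (1186/124.524) = 0.52.

0.52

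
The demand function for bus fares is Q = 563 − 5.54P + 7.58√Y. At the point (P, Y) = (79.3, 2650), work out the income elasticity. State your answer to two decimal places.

0.38

At P = 79.3, Y = 2650: Q = 513.882.
Holding P constant, ∂Q/∂Y = 7.58/(2√Y) = 0.0736235.
η_Y = (∂Q/∂Y)·(Y/Q) = 0.0736235 × (2650/513.882) = 0.38.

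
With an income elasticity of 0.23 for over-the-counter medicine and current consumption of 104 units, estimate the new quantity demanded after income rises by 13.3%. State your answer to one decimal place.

%ΔQ ≈ η × %ΔI = 0.23 × 13.3% = 3.059%.
New Q ≈ 104 × (1 + 0.03059) = 107.2.

107.2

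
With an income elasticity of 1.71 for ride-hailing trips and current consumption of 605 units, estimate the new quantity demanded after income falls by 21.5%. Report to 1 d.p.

%ΔQ ≈ η × %ΔI = 1.71 × (-21.5%) = -36.765%.
New Q ≈ 605 × (1 − 0.36765) = 382.6.

382.6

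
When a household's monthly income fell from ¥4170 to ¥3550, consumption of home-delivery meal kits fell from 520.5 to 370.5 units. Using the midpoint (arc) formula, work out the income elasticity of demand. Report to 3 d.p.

ΔQ = 370.5 − 520.5 = -150; midpoint Q̄ = (520.5 + 370.5)/2 = 445.5.
ΔI = 3550 − 4170 = -620; midpoint Ī = (4170 + 3550)/2 = 3860.
η = (ΔQ/Q̄) ÷ (ΔI/Ī) = (-150/445.5) ÷ (-620/3860) = 2.096.

2.096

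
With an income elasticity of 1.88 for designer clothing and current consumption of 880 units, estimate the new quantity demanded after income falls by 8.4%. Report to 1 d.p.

%ΔQ ≈ η × %ΔI = 1.88 × (-8.4%) = -15.792%.
New Q ≈ 880 × (1 − 0.15792) = 741.0.

741.0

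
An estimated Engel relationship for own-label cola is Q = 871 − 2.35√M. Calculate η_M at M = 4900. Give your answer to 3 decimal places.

-0.116

At M = 4900: Q = 706.500.
dQ/dM = -2.35/(2√M) = -0.0167857 at this income.
η = (dQ/dM)·(M/Q) = -0.0167857 × (4900/706.500) = -0.116.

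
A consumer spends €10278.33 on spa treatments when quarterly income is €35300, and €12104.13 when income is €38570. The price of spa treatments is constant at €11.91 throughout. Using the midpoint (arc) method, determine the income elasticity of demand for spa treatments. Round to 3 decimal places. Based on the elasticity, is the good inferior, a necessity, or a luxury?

With a constant price, Q₁ = 10278.33/11.91 = 863.000 and Q₂ = 12104.13/11.91 = 1016.300 (equivalently, work directly with expenditure since P cancels).
Midpoint %ΔQ = (12104.13 − 10278.33)/11191.23 = 0.16315; midpoint %ΔI = (38570 − 35300)/36935 = 0.08853.
η = 0.16315 / 0.08853 = 1.843.
η > 1 ⇒ luxury.

1.843 (luxury)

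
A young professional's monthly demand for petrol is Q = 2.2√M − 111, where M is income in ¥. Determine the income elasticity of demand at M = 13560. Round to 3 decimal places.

At M = 13560: Q = 145.184.
dQ/dM = 2.2/(2√M) = 0.00944632 at this income.
η = (dQ/dM)·(M/Q) = 0.00944632 × (13560/145.184) = 0.882.

0.882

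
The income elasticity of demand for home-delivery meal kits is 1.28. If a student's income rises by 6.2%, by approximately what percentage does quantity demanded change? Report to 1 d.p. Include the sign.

%ΔQ ≈ η × %ΔI = 1.28 × 6.2% = 7.9%.

7.9%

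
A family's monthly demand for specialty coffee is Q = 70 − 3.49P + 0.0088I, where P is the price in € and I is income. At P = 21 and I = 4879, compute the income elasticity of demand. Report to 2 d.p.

At P = 21, I = 4879: Q = 39.645.
Holding P constant, ∂Q/∂I = 0.0088.
η_I = (∂Q/∂I)·(I/Q) = 0.0088 × (4879/39.645) = 1.08.

1.08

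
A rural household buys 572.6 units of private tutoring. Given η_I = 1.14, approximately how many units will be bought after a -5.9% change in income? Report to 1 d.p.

534.1

%ΔQ ≈ η × %ΔI = 1.14 × (-5.9%) = -6.726%.
New Q ≈ 572.6 × (1 − 0.06726) = 534.1.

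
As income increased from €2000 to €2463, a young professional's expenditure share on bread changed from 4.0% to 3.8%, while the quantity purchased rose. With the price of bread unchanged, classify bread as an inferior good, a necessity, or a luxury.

necessity

Quantity rises but the budget share falls as income rises, so 0 < η < 1.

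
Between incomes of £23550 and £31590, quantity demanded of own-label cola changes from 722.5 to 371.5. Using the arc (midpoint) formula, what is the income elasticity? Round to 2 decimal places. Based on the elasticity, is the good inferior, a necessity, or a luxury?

ΔQ = 371.5 − 722.5 = -351; midpoint Q̄ = (722.5 + 371.5)/2 = 547.
ΔI = 31590 − 23550 = 8040; midpoint Ī = (23550 + 31590)/2 = 27570.
η = (ΔQ/Q̄) ÷ (ΔI/Ī) = (-351/547) ÷ (8040/27570) = -2.20.
η < 0 ⇒ inferior good.

-2.20 (inferior good)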